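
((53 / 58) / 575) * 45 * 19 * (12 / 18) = 3021 / 3335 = 0.91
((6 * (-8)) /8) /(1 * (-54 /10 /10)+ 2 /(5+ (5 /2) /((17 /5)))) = 31.37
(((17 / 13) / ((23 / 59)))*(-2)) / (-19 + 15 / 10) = 0.38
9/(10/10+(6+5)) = 3/4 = 0.75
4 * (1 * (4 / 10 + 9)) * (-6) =-225.60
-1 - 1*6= -7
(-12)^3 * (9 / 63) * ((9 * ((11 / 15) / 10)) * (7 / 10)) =-14256 / 125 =-114.05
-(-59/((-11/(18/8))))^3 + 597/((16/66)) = 60054957/85184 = 705.00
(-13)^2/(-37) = -169/37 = -4.57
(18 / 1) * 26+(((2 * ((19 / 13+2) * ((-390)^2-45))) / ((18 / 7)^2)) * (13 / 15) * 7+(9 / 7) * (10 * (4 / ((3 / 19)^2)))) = 40671191 / 42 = 968361.69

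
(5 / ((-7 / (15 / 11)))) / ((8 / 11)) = -75 / 56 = -1.34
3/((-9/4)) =-4/3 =-1.33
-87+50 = -37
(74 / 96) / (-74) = -1 / 96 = -0.01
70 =70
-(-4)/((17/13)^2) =676/289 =2.34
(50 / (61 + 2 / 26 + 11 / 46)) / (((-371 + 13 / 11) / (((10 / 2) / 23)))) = -17875 / 37290339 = -0.00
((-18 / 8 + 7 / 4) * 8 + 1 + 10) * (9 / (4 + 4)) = 63 / 8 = 7.88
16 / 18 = 8 / 9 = 0.89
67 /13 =5.15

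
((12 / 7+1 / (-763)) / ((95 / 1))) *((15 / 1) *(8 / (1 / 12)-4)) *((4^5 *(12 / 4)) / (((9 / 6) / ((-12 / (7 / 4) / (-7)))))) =35461398528 / 710353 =49920.81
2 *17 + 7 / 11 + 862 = 9863 / 11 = 896.64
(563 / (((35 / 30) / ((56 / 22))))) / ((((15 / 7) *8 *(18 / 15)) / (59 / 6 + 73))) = 1958677 / 396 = 4946.15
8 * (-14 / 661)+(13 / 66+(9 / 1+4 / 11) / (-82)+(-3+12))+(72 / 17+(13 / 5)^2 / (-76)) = 377254559591 / 28886955900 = 13.06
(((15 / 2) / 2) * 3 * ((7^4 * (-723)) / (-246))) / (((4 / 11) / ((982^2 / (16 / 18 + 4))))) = 56497237123005 / 1312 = 43061918538.88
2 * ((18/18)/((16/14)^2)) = 49/32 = 1.53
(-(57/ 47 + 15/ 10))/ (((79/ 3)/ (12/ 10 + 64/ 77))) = -59823/ 285901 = -0.21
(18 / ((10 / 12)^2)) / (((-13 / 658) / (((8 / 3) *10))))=-2274048 / 65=-34985.35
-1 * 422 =-422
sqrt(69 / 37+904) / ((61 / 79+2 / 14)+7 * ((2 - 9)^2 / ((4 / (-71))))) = -0.00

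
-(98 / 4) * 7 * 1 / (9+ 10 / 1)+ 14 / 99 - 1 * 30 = -146285 / 3762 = -38.88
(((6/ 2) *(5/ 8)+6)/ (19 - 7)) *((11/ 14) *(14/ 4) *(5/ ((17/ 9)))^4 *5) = 4736221875/ 10690688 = 443.02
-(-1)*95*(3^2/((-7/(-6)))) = 5130/7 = 732.86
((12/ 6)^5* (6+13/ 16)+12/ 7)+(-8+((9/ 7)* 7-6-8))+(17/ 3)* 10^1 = 5531/ 21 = 263.38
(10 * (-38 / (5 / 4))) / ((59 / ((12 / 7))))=-3648 / 413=-8.83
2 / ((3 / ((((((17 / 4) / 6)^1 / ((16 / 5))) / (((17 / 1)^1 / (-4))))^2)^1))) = 25 / 13824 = 0.00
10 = 10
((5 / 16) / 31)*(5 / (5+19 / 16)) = 25 / 3069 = 0.01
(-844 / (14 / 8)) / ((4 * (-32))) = 211 / 56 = 3.77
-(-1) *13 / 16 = 13 / 16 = 0.81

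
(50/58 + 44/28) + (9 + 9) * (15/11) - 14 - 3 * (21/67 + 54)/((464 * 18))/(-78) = 4846811225/373429056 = 12.98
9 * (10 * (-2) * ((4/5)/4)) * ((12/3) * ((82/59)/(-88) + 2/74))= -38844/24013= -1.62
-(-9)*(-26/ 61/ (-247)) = 18/ 1159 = 0.02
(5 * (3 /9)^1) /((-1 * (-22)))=5 /66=0.08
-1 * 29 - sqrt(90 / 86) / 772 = -29 - 3 * sqrt(215) / 33196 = -29.00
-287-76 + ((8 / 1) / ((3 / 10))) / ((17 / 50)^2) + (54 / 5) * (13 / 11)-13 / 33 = -1906602 / 15895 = -119.95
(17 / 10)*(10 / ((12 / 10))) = 14.17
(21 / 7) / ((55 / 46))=138 / 55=2.51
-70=-70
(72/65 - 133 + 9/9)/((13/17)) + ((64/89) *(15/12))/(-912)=-733742653/4286685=-171.17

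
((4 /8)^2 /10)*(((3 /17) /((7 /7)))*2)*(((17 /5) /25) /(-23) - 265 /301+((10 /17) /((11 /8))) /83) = -8876439624 /1141676256875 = -0.01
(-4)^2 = 16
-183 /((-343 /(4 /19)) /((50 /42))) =6100 /45619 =0.13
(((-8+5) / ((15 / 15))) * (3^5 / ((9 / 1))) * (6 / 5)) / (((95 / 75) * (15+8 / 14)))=-10206 / 2071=-4.93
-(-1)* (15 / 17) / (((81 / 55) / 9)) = 275 / 51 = 5.39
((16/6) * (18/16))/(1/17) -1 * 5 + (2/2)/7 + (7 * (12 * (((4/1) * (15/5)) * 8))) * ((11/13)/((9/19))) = 14451.07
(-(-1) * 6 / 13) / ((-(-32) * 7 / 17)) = 51 / 1456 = 0.04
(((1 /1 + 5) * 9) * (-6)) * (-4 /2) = 648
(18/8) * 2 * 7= 63/2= 31.50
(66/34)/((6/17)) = 5.50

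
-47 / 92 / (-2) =47 / 184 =0.26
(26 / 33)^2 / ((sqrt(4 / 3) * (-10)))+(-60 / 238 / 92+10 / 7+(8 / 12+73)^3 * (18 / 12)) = 2110204843 / 3519-169 * sqrt(3) / 5445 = 599660.32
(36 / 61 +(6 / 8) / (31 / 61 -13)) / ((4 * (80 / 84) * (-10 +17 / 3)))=-413973 / 12891008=-0.03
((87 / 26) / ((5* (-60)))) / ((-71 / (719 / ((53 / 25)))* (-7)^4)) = 20851 / 939636152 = 0.00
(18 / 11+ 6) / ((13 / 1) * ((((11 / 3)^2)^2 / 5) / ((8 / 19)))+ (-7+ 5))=272160 / 39708317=0.01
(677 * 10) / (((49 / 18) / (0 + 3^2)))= 1096740 / 49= 22382.45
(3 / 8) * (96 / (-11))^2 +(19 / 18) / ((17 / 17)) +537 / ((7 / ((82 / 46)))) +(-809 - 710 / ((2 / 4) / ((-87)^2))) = -3769090514509 / 350658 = -10748622.63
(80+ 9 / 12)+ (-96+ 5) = -41 / 4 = -10.25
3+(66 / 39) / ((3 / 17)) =491 / 39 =12.59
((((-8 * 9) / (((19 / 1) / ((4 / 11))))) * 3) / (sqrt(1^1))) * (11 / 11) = -864 / 209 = -4.13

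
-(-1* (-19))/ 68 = -19/ 68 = -0.28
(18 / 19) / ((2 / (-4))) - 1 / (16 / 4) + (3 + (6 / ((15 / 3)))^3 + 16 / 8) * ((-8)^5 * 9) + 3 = -1984167.08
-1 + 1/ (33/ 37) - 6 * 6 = -1184/ 33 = -35.88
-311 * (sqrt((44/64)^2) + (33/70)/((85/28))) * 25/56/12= -1782341/182784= -9.75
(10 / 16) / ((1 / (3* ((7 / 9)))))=35 / 24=1.46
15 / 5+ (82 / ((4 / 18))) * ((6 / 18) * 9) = 1110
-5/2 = -2.50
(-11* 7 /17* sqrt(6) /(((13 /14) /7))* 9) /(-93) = 22638* sqrt(6) /6851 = 8.09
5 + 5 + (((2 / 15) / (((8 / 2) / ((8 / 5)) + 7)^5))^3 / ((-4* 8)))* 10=102472607451654888501866 / 10247260745165488851825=10.00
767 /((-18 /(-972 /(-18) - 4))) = -19175 /9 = -2130.56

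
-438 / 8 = -219 / 4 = -54.75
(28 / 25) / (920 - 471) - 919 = -10315747 / 11225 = -919.00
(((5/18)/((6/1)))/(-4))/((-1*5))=1/432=0.00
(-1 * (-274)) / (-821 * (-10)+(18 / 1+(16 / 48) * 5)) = 0.03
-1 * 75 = -75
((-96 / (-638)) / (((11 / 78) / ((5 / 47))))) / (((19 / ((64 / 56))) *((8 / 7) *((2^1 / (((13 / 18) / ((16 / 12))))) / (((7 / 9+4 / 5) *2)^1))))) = 47996 / 9400611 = 0.01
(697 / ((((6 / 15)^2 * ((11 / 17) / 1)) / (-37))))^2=120128724105625 / 1936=62049960798.36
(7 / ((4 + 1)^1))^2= 49 / 25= 1.96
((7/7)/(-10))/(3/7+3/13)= -91/600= -0.15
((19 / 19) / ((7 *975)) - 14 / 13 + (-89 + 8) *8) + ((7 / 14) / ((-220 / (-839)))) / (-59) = -23001440443 / 35435400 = -649.11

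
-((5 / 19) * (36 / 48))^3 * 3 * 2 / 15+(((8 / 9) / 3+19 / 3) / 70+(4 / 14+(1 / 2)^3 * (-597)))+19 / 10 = -3001214435 / 41483232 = -72.35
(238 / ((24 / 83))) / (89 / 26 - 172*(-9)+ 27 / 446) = 28633423 / 53973012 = 0.53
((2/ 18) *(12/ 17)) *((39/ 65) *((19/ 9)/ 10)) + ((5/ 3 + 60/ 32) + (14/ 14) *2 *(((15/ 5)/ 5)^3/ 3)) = 565427/ 153000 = 3.70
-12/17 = -0.71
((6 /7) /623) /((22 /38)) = 114 /47971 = 0.00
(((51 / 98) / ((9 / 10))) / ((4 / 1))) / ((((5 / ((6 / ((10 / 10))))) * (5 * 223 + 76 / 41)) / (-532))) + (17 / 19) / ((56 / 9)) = 0.06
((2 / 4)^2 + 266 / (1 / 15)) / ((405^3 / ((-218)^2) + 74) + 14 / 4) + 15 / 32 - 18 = -33265280323 / 2243623520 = -14.83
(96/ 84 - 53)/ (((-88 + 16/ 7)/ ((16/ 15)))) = 242/ 375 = 0.65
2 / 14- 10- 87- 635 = -5123 / 7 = -731.86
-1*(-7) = 7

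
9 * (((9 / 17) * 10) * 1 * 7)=5670 / 17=333.53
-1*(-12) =12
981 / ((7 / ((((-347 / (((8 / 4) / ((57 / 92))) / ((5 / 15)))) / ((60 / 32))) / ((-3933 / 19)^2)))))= -718637 / 11497815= -0.06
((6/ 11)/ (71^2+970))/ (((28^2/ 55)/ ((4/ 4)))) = 15/ 2356312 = 0.00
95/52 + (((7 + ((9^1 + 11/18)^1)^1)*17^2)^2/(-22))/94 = -97053278713/8710416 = -11142.21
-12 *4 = -48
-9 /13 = -0.69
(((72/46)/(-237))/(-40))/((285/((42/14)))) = 3/1726150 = 0.00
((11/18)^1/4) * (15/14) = 55/336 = 0.16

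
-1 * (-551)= 551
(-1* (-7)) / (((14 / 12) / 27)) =162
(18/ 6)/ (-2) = -1.50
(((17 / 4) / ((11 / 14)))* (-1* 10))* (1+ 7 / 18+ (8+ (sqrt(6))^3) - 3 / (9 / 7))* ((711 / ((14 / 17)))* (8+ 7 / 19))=-490067415* sqrt(6) / 209 - 2305131915 / 836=-8500947.78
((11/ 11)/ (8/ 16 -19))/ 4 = -1/ 74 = -0.01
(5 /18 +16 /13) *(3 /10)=0.45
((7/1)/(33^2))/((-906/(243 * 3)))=-189/36542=-0.01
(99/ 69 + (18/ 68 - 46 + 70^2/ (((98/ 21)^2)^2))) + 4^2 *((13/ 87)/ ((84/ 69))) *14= -43168481/ 6667332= -6.47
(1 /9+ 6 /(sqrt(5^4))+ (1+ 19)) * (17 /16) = 77843 /3600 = 21.62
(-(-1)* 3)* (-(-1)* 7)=21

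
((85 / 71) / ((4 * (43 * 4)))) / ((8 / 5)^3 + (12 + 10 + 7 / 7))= 10625 / 165448176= 0.00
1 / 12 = 0.08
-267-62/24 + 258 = -139/12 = -11.58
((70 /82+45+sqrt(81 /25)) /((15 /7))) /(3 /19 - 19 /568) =737989336 /4129725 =178.70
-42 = -42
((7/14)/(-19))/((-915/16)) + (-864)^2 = 12977832968/17385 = 746496.00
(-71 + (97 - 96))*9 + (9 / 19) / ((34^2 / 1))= -13837311 / 21964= -630.00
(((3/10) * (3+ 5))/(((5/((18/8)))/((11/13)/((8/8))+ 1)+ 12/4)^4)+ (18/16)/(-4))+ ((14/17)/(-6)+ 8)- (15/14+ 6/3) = 685194763350143/151667185477920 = 4.52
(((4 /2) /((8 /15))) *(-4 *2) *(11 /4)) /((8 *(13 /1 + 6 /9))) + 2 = 817 /656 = 1.25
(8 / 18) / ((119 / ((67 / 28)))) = 67 / 7497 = 0.01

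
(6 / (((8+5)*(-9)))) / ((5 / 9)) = -0.09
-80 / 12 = -20 / 3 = -6.67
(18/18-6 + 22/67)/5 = -313/335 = -0.93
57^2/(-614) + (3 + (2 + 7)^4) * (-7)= -28215321/614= -45953.29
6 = 6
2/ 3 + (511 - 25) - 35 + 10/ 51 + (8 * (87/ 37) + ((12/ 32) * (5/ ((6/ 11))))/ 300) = 284218439/ 603840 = 470.69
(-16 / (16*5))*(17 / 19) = -17 / 95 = -0.18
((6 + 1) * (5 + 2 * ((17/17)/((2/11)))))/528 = 7/33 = 0.21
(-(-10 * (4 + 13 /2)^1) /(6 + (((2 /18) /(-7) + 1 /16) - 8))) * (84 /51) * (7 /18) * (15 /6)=-2881200 /33473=-86.08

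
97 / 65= 1.49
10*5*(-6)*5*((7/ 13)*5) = -52500/ 13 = -4038.46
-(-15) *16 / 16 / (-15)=-1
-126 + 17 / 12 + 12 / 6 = -1471 / 12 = -122.58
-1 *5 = -5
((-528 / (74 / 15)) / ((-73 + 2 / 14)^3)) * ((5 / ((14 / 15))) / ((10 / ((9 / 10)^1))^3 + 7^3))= 392931 / 454469587414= 0.00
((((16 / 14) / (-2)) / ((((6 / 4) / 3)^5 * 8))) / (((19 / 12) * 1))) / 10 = -96 / 665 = -0.14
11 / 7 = 1.57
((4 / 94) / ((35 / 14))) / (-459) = -4 / 107865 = -0.00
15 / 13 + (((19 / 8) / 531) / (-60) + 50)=169494953 / 3313440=51.15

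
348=348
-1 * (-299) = 299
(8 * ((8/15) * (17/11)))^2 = 1183744/27225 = 43.48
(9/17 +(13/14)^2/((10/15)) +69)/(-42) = -1.69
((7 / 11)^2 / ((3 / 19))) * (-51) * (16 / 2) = -1046.41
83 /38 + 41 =1641 /38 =43.18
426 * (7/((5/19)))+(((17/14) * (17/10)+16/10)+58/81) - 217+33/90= 25218679/2268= 11119.35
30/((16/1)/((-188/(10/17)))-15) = -4794/2405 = -1.99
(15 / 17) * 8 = 7.06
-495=-495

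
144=144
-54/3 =-18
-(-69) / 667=3 / 29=0.10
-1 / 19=-0.05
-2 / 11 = -0.18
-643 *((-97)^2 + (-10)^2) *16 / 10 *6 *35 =-2054400432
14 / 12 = 7 / 6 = 1.17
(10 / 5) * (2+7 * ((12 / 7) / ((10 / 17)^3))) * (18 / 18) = 15239 / 125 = 121.91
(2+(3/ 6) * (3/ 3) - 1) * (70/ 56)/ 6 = 5/ 16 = 0.31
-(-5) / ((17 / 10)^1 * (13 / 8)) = 400 / 221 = 1.81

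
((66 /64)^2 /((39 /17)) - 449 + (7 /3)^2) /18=-53085965 /2156544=-24.62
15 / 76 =0.20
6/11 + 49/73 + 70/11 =6087/803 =7.58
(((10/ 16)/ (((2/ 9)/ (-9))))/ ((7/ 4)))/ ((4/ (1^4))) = -405/ 112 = -3.62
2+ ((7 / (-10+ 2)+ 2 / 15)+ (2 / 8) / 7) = 1087 / 840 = 1.29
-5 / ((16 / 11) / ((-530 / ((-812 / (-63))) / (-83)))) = -131175 / 77024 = -1.70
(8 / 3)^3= 512 / 27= 18.96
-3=-3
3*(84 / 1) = 252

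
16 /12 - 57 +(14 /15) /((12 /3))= -1663 /30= -55.43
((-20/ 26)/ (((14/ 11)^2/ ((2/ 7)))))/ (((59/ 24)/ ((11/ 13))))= -159720/ 3420053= -0.05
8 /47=0.17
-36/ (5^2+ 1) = -18/ 13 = -1.38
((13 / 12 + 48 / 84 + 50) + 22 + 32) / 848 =8875 / 71232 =0.12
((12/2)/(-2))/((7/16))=-48/7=-6.86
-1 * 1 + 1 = 0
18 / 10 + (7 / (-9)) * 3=-8 / 15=-0.53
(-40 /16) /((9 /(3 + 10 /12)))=-115 /108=-1.06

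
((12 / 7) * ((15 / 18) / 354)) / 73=5 / 90447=0.00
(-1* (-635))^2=403225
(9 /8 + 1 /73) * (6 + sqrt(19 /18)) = 665 * sqrt(38) /3504 + 1995 /292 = 8.00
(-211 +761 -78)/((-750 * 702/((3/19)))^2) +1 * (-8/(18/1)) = -617716124941/1389861281250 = -0.44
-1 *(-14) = 14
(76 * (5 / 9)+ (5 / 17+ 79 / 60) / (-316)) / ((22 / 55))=40822271 / 386784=105.54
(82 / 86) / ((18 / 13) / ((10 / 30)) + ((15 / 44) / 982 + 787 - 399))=23029864 / 9471806897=0.00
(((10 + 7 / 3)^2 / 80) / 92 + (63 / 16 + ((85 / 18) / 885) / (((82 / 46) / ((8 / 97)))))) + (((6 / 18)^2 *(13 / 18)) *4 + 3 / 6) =668565524783 / 139884770880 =4.78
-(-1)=1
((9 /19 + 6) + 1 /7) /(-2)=-440 /133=-3.31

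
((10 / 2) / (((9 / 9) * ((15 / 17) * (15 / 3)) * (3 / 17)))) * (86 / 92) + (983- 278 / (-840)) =989.33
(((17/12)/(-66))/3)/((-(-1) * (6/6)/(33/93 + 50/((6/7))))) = -46393/110484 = -0.42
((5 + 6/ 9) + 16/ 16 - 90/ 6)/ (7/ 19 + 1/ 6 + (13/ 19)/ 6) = -475/ 37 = -12.84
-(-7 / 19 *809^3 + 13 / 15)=55594888298 / 285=195069783.50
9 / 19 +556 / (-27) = -10321 / 513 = -20.12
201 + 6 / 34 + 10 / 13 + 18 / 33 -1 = 489825 / 2431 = 201.49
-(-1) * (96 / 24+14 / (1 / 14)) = 200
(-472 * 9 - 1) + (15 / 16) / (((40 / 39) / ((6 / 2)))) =-543521 / 128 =-4246.26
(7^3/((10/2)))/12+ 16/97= 34231/5820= 5.88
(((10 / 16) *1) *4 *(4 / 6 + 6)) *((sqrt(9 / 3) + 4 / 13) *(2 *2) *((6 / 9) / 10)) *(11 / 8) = 220 / 117 + 55 *sqrt(3) / 9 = 12.47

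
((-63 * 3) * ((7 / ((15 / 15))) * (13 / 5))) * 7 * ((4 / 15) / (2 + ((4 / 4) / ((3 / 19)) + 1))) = -17199 / 25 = -687.96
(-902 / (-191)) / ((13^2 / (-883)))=-796466 / 32279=-24.67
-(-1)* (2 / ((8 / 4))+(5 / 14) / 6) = 89 / 84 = 1.06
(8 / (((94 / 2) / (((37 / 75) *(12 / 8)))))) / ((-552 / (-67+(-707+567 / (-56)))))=77367 / 432400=0.18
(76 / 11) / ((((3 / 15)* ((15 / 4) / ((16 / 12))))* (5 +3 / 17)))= 2584 / 1089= 2.37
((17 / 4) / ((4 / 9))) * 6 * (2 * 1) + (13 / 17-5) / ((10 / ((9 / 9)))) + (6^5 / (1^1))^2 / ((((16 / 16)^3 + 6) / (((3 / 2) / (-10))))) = -3083502879 / 2380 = -1295589.44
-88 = -88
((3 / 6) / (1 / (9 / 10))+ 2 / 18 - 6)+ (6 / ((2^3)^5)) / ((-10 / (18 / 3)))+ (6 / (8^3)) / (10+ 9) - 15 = -57261479 / 2801664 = -20.44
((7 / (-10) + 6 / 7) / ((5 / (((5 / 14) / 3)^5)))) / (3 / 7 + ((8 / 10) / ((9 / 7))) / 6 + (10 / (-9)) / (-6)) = 6875 / 6563604096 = 0.00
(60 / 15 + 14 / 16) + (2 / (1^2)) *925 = 14839 / 8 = 1854.88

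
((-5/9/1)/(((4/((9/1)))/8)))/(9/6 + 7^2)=-20/101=-0.20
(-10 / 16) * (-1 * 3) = 15 / 8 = 1.88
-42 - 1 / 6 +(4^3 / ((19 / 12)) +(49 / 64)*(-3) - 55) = -215387 / 3648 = -59.04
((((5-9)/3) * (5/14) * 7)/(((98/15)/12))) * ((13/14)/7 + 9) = -134250/2401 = -55.91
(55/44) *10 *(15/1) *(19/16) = 7125/32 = 222.66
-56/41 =-1.37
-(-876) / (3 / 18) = 5256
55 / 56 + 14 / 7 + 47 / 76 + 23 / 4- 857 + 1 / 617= -556470619 / 656488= -847.65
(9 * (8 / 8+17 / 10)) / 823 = 243 / 8230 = 0.03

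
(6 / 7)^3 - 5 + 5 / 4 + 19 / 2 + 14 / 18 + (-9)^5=-59041.84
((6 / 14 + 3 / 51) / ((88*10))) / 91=29 / 4764760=0.00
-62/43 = -1.44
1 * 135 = 135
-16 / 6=-8 / 3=-2.67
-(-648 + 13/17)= 11003/17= 647.24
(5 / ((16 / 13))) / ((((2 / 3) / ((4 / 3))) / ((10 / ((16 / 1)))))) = 325 / 64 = 5.08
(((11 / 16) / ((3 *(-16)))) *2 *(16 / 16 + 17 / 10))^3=-0.00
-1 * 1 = -1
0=0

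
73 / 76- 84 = -6311 / 76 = -83.04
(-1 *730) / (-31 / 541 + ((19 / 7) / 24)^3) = 1872612725760 / 143279873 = 13069.61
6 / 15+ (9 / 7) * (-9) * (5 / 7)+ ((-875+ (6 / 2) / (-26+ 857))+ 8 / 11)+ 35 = -632398554 / 746515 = -847.13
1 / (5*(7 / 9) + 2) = 9 / 53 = 0.17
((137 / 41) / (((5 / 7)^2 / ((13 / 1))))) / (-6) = -87269 / 6150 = -14.19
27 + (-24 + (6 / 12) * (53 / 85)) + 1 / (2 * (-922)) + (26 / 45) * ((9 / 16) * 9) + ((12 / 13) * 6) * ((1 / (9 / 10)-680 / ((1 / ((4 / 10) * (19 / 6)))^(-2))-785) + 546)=-414033325589 / 113166280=-3658.63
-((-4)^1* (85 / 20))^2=-289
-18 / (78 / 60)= -180 / 13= -13.85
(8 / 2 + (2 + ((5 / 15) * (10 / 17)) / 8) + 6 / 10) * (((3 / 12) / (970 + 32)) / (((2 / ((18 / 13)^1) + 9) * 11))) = 0.00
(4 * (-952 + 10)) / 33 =-1256 / 11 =-114.18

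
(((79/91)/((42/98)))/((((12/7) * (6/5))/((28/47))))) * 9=19355/3666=5.28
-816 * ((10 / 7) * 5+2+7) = -92208 / 7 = -13172.57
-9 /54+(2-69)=-403 /6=-67.17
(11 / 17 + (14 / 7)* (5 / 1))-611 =-10206 / 17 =-600.35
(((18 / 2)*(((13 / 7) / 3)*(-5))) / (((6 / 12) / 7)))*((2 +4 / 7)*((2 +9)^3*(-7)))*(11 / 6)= 17129970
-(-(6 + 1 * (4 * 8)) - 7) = 45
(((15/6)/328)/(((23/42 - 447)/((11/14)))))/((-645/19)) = 209/528928208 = 0.00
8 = 8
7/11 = 0.64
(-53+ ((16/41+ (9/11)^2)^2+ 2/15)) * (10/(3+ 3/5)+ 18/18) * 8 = -1563.81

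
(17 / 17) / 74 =1 / 74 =0.01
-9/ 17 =-0.53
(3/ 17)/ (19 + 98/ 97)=97/ 10999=0.01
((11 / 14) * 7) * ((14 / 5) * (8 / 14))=8.80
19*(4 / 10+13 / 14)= 1767 / 70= 25.24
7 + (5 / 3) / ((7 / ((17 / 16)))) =2437 / 336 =7.25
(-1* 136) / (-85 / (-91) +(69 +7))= -12376 / 7001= -1.77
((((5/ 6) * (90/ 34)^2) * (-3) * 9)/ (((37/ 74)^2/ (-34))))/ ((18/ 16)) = 19058.82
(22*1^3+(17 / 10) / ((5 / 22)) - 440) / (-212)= 1.94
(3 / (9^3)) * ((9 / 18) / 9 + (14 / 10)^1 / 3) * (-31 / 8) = -1457 / 174960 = -0.01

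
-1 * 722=-722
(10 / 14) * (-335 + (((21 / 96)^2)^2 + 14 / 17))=-29784597195 / 124780544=-238.70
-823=-823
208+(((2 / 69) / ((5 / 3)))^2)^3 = 481116639250064 / 2313060765625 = 208.00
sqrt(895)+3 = 32.92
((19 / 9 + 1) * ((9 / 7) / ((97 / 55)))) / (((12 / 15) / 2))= 550 / 97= 5.67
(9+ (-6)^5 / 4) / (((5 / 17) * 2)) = -6579 / 2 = -3289.50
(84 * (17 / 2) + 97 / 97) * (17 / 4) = 12155 / 4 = 3038.75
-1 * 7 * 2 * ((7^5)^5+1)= -18774960675295508611312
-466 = -466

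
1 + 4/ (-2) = -1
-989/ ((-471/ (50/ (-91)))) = -49450/ 42861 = -1.15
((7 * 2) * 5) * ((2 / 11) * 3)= 420 / 11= 38.18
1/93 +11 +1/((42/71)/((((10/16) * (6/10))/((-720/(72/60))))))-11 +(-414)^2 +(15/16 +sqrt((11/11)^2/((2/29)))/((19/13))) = 13 * sqrt(58)/38 +119018040133/694400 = 171399.55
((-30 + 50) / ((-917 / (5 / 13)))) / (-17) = 0.00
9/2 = 4.50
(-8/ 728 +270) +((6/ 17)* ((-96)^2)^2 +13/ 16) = 741995857695/ 24752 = 29977208.21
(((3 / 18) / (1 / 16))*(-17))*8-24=-1160 / 3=-386.67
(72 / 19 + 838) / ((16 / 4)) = 7997 / 38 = 210.45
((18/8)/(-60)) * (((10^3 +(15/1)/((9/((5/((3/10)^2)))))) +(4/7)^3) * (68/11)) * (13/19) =-559142597/3225915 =-173.33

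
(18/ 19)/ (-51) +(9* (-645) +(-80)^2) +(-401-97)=31325/ 323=96.98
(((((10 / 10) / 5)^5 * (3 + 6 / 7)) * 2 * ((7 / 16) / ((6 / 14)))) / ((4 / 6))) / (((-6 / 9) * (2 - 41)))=189 / 1300000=0.00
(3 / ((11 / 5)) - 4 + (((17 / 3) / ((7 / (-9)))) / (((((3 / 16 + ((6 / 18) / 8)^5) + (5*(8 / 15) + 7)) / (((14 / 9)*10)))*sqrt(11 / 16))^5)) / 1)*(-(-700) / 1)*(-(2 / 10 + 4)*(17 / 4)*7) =2536485 / 11 + 1217573090357139867806518820398314004276051968*sqrt(11) / 253360330411042696779158111759365206875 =16169284.80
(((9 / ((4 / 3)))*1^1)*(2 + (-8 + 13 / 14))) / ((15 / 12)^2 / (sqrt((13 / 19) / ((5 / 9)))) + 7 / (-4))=100.08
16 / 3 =5.33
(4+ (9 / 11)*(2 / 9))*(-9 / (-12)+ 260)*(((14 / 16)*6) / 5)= 503769 / 440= 1144.93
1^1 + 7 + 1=9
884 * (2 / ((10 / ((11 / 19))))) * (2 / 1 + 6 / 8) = 26741 / 95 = 281.48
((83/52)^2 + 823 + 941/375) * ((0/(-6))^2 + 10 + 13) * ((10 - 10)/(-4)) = 0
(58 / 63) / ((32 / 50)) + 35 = 18365 / 504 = 36.44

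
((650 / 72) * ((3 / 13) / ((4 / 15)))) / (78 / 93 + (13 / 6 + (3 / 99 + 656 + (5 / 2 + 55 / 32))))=255750 / 21712297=0.01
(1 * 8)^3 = 512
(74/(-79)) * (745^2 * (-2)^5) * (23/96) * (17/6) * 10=80295466750/711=112933145.92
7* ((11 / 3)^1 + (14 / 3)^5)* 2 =31037.08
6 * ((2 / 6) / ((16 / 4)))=1 / 2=0.50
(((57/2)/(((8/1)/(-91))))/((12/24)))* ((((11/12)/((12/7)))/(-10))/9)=133133/34560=3.85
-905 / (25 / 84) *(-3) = 45612 / 5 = 9122.40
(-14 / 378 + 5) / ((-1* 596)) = -67 / 8046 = -0.01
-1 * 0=0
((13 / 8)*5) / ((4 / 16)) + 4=73 / 2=36.50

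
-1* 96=-96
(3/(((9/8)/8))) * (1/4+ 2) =48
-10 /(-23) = 10 /23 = 0.43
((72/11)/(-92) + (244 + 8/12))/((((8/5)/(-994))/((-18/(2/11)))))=346001460/23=15043541.74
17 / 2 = 8.50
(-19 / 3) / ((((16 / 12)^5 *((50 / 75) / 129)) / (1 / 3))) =-198531 / 2048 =-96.94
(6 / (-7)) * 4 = -24 / 7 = -3.43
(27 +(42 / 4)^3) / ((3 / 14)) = 22113 / 4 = 5528.25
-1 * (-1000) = 1000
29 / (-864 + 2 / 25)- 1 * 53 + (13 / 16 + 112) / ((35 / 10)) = -12579537 / 604744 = -20.80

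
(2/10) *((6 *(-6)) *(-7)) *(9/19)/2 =1134/95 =11.94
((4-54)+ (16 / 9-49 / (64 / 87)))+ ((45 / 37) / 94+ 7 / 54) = -344639615 / 3004992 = -114.69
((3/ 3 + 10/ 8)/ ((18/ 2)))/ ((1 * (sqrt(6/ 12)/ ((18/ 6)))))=1.06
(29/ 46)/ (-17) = -29/ 782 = -0.04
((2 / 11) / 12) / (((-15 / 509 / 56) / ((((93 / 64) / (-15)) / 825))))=110453 / 32670000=0.00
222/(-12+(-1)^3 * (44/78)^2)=-168831/9368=-18.02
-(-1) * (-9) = -9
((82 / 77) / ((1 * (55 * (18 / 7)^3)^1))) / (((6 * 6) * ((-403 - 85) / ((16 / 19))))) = -2009 / 36804323160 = -0.00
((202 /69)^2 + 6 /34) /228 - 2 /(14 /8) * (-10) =1481246537 /129175452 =11.47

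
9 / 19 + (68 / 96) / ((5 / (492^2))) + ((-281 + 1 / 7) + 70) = 22664541 / 665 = 34082.02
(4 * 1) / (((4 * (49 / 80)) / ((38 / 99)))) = 3040 / 4851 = 0.63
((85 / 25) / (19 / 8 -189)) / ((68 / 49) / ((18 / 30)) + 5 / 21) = -6664 / 933125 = -0.01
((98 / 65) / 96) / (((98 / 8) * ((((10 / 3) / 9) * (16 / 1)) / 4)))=9 / 10400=0.00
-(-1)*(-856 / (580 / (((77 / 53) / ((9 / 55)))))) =-181258 / 13833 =-13.10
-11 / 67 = -0.16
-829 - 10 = -839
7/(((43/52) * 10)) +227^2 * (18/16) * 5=498544531/1720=289851.47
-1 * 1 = -1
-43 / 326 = -0.13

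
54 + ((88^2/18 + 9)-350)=1289/9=143.22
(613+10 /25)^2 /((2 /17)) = 3198206.26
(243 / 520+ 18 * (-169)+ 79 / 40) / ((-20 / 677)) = 107004589 / 1040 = 102889.03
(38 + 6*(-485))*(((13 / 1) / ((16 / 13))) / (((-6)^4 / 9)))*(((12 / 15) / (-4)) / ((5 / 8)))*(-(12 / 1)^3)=-2912208 / 25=-116488.32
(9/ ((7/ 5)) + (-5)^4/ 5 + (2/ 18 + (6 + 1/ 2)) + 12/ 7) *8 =70436/ 63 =1118.03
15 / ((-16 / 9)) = -135 / 16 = -8.44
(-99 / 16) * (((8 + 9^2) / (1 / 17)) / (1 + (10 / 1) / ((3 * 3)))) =-1348083 / 304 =-4434.48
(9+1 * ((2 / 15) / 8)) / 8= 541 / 480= 1.13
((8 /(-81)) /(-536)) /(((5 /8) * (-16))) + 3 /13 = 162797 /705510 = 0.23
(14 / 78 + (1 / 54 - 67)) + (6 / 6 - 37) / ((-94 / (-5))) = -2267245 / 32994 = -68.72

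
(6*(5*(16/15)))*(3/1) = 96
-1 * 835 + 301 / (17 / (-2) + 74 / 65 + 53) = -4914925 / 5933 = -828.40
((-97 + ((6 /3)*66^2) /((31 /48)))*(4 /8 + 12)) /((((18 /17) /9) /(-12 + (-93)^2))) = 1523971227525 /124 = 12290090544.56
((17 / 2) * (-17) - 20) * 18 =-2961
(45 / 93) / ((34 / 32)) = 240 / 527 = 0.46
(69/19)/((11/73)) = 24.10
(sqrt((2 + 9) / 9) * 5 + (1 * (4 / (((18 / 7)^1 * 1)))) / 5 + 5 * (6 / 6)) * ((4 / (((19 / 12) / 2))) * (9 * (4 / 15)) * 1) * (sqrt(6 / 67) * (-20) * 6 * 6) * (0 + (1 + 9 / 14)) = -3179520 * sqrt(4422) / 8911 -50660352 * sqrt(402) / 44555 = -46524.46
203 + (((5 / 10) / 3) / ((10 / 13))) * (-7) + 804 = 60329 / 60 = 1005.48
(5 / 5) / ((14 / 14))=1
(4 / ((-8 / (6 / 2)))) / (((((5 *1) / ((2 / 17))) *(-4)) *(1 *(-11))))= -3 / 3740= -0.00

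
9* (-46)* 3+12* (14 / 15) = -6154 / 5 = -1230.80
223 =223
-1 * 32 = -32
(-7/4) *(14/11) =-49/22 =-2.23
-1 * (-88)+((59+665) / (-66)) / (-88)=127957 / 1452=88.12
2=2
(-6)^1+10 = 4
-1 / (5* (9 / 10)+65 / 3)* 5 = -30 / 157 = -0.19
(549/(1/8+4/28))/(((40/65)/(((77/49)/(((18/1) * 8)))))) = 8723/240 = 36.35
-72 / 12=-6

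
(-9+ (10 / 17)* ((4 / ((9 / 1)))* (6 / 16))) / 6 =-227 / 153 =-1.48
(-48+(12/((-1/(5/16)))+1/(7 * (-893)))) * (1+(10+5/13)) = -47876557/81263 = -589.16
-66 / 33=-2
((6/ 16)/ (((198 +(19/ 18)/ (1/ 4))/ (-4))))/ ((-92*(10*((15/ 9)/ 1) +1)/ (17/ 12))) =459/ 70994560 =0.00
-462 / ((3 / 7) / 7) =-7546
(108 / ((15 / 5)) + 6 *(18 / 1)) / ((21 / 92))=4416 / 7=630.86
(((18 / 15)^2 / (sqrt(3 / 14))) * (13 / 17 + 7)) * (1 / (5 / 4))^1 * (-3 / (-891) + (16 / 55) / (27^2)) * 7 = 67648 * sqrt(42) / 860625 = 0.51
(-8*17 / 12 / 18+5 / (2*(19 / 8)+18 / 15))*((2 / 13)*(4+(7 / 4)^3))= 405523 / 1336608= 0.30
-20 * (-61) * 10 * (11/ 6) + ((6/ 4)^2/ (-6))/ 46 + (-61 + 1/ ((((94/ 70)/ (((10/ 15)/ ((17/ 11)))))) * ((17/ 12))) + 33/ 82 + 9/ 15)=22306.89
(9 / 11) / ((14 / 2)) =9 / 77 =0.12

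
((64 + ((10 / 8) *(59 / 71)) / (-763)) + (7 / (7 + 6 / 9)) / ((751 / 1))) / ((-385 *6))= -239546393621 / 8646147315960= -0.03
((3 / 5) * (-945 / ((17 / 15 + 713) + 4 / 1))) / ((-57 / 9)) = 25515 / 204668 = 0.12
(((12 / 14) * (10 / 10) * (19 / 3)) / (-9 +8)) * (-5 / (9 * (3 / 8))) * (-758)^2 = 873337280 / 189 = 4620832.17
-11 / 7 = -1.57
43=43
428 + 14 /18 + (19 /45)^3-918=-44573516 /91125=-489.15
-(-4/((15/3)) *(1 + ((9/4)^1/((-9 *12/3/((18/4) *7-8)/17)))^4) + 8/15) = 310940.69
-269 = -269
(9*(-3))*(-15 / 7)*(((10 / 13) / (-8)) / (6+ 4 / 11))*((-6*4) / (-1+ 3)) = 13365 / 1274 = 10.49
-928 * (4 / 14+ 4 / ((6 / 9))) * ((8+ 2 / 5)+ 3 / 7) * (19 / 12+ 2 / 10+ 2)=-238673248 / 1225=-194835.30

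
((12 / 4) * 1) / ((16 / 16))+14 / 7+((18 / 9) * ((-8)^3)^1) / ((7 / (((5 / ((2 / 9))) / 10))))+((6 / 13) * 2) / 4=-29476 / 91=-323.91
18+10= 28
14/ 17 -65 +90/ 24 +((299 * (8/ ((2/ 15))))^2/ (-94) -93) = -10943172751/ 3196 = -3424021.51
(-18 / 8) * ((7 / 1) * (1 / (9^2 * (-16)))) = 7 / 576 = 0.01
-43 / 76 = -0.57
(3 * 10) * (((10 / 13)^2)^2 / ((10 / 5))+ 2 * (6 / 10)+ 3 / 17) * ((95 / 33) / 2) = 357830515 / 5340907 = 67.00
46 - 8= 38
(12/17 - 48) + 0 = -804/17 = -47.29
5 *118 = 590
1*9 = 9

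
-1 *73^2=-5329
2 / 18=1 / 9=0.11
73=73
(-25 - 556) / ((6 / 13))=-7553 / 6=-1258.83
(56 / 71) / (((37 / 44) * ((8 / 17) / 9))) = 47124 / 2627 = 17.94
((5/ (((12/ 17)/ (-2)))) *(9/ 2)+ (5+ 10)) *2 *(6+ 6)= -1170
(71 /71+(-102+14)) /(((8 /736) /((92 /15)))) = -245456 /5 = -49091.20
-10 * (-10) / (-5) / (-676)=5 / 169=0.03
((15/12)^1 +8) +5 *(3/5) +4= 65/4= 16.25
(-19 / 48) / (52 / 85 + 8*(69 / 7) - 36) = -0.01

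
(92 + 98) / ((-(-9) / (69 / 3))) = 4370 / 9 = 485.56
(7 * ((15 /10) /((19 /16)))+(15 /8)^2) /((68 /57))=45081 /4352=10.36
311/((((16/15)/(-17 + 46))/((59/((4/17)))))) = 135690855/64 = 2120169.61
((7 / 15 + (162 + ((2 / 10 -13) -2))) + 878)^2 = 9467929 / 9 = 1051992.11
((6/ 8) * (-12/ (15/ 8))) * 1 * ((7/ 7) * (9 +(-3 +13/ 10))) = -876/ 25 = -35.04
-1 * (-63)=63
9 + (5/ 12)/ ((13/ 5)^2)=18377/ 2028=9.06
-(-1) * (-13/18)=-13/18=-0.72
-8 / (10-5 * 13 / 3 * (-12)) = -4 / 135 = -0.03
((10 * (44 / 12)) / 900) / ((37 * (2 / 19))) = 209 / 19980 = 0.01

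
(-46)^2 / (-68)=-31.12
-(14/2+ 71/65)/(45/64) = -11.51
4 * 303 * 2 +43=2467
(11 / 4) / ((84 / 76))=209 / 84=2.49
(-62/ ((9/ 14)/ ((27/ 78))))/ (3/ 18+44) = -2604/ 3445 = -0.76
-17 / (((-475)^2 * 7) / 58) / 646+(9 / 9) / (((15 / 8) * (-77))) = -6859957 / 990268125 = -0.01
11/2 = 5.50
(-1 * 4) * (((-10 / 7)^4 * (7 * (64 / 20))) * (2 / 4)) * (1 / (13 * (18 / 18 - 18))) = 64000 / 75803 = 0.84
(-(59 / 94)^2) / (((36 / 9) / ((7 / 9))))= -24367 / 318096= -0.08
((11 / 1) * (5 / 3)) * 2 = 110 / 3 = 36.67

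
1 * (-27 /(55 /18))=-486 /55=-8.84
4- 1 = 3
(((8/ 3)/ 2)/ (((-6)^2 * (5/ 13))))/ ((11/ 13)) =169/ 1485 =0.11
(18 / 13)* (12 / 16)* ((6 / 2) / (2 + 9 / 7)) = 567 / 598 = 0.95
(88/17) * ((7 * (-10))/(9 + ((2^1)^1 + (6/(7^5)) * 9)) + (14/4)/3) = -26.89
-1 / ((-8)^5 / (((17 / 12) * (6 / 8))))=17 / 524288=0.00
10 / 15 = 2 / 3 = 0.67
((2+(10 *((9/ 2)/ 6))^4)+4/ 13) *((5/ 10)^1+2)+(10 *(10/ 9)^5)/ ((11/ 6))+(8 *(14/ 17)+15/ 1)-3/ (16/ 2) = 12167331551285/ 1531179936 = 7946.38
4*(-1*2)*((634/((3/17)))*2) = -172448/3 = -57482.67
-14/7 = -2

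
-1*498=-498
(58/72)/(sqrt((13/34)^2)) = 493/234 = 2.11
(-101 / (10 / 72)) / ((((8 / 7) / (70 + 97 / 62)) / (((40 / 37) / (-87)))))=649026 / 1147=565.85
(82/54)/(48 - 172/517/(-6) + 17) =517/22149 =0.02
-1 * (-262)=262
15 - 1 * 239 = -224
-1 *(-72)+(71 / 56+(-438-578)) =-52793 / 56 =-942.73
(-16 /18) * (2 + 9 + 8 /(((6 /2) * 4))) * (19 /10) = -532 /27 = -19.70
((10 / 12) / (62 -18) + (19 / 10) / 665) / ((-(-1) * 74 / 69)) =23161 / 1139600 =0.02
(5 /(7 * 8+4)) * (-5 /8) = -5 /96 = -0.05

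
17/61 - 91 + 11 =-4863/61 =-79.72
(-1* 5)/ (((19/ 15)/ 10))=-750/ 19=-39.47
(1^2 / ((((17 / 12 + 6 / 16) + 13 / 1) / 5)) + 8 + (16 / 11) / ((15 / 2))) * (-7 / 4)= -174916 / 11715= -14.93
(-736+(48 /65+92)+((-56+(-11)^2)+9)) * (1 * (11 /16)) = -391.37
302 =302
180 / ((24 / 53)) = 795 / 2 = 397.50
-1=-1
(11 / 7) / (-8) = -0.20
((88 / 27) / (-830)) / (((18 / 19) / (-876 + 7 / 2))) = 72941 / 20169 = 3.62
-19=-19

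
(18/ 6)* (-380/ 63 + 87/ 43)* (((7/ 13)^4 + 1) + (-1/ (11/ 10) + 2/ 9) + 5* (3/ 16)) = -93670548425/ 5836040496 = -16.05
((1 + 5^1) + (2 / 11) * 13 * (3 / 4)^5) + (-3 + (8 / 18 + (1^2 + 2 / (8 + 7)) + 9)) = 3583307 / 253440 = 14.14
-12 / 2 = -6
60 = 60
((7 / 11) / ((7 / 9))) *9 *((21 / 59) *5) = 8505 / 649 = 13.10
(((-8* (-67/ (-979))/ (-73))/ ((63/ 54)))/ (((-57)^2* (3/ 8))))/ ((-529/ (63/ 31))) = -8576/ 423087427213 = -0.00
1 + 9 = 10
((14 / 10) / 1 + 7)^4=3111696 / 625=4978.71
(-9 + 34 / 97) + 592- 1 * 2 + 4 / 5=282343 / 485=582.15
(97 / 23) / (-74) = -97 / 1702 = -0.06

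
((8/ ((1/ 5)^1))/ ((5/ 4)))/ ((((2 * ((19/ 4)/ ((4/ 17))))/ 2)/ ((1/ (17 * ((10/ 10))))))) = 512/ 5491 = 0.09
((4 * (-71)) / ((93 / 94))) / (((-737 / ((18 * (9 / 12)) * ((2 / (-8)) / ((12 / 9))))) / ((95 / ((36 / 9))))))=-8559405 / 365552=-23.42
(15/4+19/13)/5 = 271/260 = 1.04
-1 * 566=-566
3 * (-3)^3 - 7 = -88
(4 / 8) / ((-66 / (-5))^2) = 25 / 8712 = 0.00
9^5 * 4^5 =60466176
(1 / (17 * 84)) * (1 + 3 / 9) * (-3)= -1 / 357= -0.00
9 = 9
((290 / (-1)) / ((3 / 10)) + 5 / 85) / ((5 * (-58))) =49297 / 14790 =3.33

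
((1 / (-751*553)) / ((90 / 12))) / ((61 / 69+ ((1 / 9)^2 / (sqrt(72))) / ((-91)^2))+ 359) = -587350151729123328 / 658394244623730928048243435+ 202761468*sqrt(2) / 658394244623730928048243435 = -0.00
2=2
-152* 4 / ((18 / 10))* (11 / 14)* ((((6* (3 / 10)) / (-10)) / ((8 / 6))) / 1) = 1254 / 35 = 35.83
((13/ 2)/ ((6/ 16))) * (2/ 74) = 52/ 111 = 0.47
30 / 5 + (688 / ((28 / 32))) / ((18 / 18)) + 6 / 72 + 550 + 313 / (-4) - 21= 52211 / 42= 1243.12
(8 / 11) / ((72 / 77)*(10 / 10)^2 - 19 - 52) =-56 / 5395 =-0.01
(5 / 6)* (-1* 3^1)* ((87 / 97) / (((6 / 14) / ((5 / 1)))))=-26.16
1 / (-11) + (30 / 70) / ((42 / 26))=0.17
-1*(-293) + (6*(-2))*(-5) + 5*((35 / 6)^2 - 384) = -50287 / 36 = -1396.86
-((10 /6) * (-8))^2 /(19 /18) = -3200 /19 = -168.42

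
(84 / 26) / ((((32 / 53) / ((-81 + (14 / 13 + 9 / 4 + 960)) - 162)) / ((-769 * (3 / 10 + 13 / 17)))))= -5802739441149 / 1838720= -3155858.12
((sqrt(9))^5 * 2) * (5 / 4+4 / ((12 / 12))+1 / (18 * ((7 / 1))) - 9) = -25461 / 14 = -1818.64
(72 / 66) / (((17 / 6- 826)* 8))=-9 / 54329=-0.00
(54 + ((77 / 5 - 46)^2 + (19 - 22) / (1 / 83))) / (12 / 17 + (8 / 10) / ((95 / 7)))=2993241 / 3088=969.31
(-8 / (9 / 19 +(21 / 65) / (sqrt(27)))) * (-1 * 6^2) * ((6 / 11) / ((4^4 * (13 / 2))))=4501575 / 22197692 - 341145 * sqrt(3) / 22197692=0.18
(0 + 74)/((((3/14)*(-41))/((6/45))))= -1.12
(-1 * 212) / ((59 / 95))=-20140 / 59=-341.36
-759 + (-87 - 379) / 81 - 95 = -69640 / 81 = -859.75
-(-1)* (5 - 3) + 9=11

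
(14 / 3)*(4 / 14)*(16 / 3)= 64 / 9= 7.11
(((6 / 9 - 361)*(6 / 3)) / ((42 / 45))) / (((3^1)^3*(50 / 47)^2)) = -2387929 / 94500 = -25.27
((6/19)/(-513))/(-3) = 2/9747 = 0.00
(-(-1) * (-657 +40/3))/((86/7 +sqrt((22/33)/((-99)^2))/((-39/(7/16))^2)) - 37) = 26.04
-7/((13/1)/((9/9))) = -7/13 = -0.54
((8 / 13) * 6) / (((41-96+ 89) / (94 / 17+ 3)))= 3480 / 3757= 0.93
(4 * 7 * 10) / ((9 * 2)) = 140 / 9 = 15.56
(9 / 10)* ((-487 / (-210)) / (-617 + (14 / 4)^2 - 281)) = -0.00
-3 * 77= -231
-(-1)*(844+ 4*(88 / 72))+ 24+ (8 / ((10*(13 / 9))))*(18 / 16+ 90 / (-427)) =436339523 / 499590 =873.40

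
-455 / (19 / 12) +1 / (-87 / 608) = -486572 / 1653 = -294.36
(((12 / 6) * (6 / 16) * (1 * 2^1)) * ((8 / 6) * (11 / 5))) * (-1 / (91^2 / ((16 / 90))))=-176 / 1863225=-0.00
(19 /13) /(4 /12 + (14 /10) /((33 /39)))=3135 /4264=0.74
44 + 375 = 419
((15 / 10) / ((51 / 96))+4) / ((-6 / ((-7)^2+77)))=-2436 / 17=-143.29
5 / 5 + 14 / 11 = 25 / 11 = 2.27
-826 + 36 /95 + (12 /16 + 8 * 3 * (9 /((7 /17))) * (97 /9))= 12844723 /2660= 4828.84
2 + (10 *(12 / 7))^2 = 14498 / 49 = 295.88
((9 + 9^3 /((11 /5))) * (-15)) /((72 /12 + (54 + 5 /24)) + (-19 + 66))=-1347840 /28303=-47.62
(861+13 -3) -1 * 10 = 861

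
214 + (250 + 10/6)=1397/3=465.67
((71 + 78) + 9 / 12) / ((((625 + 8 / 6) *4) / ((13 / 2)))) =23361 / 60128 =0.39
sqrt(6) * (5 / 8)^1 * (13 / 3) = 65 * sqrt(6) / 24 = 6.63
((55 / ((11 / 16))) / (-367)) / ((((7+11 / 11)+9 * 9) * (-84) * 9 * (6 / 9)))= 10 / 2057769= 0.00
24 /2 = 12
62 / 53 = 1.17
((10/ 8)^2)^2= 625/ 256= 2.44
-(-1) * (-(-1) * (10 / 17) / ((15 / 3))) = 2 / 17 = 0.12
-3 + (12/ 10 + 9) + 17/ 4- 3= 169/ 20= 8.45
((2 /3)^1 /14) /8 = 1 /168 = 0.01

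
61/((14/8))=244/7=34.86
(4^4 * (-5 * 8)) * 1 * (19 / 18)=-97280 / 9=-10808.89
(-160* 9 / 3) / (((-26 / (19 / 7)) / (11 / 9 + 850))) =11644720 / 273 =42654.65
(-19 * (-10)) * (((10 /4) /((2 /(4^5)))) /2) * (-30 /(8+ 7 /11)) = -422400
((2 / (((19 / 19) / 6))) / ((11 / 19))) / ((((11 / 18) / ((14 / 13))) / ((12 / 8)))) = 54.79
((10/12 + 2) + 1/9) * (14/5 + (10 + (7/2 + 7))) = 68.61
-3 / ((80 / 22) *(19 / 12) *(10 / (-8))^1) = 198 / 475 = 0.42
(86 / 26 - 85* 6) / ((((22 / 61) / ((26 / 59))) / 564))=-226619148 / 649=-349182.05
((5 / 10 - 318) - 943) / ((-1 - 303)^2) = -2521 / 184832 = -0.01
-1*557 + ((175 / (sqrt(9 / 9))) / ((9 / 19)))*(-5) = -21638 / 9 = -2404.22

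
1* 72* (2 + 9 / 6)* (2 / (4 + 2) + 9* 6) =13692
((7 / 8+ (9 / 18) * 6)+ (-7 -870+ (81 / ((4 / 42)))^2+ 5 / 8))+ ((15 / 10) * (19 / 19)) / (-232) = 335229673 / 464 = 722477.74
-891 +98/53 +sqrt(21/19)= -47125/53 +sqrt(399)/19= -888.10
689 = 689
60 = 60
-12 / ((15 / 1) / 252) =-1008 / 5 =-201.60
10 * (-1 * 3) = -30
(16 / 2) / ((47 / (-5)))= -40 / 47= -0.85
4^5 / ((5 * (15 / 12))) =4096 / 25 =163.84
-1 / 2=-0.50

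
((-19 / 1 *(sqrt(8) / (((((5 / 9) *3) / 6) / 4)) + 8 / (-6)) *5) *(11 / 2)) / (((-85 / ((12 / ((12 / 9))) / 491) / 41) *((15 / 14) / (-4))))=959728 / 41735 - 103650624 *sqrt(2) / 208675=-679.46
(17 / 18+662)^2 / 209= 142396489 / 67716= 2102.85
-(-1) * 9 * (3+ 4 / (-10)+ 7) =432 / 5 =86.40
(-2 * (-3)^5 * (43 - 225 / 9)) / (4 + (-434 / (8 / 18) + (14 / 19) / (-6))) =-997272 / 110879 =-8.99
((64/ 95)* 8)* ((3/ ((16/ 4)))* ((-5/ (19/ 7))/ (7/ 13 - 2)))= 34944/ 6859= 5.09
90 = 90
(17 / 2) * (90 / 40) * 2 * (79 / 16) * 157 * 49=92985291 / 64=1452895.17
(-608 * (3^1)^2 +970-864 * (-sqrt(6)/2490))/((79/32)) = -144064/79 +4608 * sqrt(6)/32785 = -1823.25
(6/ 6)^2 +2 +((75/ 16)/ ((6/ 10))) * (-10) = -601/ 8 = -75.12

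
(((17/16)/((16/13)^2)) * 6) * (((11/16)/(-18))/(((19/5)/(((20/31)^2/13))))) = -303875/224366592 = -0.00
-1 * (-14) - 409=-395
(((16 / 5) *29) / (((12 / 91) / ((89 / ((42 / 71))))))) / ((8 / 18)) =2382263 / 10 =238226.30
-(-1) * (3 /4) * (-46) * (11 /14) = -759 /28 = -27.11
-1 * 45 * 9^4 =-295245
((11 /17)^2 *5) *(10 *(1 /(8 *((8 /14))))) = 21175 /4624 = 4.58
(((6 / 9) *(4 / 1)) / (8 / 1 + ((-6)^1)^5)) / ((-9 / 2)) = 2 / 26217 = 0.00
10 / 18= 0.56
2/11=0.18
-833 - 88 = -921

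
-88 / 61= -1.44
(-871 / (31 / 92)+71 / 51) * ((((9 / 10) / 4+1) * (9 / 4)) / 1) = -600426057 / 84320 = -7120.80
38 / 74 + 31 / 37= 50 / 37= 1.35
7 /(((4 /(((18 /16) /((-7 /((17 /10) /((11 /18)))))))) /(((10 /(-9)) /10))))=153 /1760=0.09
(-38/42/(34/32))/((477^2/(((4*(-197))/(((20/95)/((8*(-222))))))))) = -24.88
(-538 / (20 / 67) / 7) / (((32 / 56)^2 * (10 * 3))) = -126161 / 4800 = -26.28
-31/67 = -0.46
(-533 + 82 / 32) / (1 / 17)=-9017.44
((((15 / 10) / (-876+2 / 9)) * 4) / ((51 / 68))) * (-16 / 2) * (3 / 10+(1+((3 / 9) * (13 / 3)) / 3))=0.13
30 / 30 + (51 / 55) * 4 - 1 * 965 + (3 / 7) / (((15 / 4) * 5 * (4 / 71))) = -1847779 / 1925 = -959.89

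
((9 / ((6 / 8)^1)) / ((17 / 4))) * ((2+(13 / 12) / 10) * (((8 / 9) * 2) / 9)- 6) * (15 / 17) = -108544 / 7803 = -13.91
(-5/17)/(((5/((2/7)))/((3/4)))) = -3/238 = -0.01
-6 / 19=-0.32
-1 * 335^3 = -37595375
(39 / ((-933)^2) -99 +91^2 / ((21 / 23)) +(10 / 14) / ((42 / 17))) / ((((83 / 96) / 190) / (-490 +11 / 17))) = -6451363824216952800 / 6687193219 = -964734173.66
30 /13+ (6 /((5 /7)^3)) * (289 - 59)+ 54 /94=57886173 /15275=3789.60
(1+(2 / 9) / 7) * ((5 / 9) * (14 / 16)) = 325 / 648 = 0.50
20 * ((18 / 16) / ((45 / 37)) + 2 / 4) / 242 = 57 / 484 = 0.12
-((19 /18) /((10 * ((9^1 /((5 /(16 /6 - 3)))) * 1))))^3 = 6859 /1259712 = 0.01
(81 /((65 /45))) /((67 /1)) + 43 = 43.84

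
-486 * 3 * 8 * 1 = -11664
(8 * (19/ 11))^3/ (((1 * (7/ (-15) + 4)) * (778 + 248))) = 462080/ 634887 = 0.73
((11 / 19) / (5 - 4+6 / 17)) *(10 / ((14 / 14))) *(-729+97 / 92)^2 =4193582376335 / 1849384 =2267556.32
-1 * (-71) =71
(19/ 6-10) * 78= -533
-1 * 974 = -974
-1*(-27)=27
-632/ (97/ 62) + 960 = 53936/ 97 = 556.04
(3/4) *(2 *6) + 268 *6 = 1617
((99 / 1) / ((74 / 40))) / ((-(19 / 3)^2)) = -1.33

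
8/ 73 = 0.11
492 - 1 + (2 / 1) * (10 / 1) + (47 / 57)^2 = 511.68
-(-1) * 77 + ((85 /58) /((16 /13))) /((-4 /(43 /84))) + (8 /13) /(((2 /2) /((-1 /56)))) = 311457569 /4053504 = 76.84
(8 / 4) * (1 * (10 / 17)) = 20 / 17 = 1.18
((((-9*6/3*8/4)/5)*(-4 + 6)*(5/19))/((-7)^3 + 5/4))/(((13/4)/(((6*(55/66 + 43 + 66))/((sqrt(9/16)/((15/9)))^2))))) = 33740800/3038841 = 11.10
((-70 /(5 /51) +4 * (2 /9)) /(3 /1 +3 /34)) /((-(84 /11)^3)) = 72610043 /140026320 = 0.52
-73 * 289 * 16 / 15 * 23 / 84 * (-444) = 287256752 / 105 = 2735778.59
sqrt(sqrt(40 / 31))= 5^(1 / 4) * 62^(3 / 4) / 31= 1.07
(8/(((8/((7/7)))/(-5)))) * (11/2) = -55/2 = -27.50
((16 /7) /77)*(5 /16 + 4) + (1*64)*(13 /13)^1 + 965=554700 /539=1029.13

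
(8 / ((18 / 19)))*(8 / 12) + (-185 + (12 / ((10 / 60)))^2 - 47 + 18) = 134342 / 27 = 4975.63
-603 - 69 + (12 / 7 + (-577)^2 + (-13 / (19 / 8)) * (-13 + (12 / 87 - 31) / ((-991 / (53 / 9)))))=332328.87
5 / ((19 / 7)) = 35 / 19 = 1.84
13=13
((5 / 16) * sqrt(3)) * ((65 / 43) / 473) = 0.00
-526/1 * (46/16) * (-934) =2824883/2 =1412441.50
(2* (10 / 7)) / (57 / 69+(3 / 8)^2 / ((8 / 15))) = 235520 / 89831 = 2.62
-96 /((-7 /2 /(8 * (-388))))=-85138.29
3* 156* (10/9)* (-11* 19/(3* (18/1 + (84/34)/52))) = -48036560/23931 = -2007.29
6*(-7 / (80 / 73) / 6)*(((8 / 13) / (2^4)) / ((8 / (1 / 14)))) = -73 / 33280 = -0.00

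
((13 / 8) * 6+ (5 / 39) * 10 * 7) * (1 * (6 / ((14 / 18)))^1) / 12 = 8763 / 728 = 12.04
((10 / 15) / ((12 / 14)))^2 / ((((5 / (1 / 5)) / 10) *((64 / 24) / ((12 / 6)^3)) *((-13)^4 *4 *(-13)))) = -49 / 100249110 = -0.00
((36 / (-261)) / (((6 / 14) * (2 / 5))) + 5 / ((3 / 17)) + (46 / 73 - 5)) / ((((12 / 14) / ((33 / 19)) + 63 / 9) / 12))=45301256 / 1221509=37.09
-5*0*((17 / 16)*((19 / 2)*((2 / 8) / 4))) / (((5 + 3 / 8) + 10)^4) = 0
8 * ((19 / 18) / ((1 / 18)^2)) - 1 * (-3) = 2739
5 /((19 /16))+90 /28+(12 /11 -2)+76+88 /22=253145 /2926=86.52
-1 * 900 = -900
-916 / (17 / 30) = -27480 / 17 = -1616.47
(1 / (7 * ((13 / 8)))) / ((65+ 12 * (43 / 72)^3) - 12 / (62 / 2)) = 7713792 / 5893708639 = 0.00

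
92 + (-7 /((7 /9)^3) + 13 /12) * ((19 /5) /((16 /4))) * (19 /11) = 69.36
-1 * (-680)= 680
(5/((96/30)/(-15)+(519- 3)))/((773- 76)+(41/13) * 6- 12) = 4875/353997284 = 0.00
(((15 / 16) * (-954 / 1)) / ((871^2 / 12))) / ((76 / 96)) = -257580 / 14414179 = -0.02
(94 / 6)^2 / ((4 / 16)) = 8836 / 9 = 981.78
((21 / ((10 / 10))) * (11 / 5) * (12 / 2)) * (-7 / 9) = -1078 / 5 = -215.60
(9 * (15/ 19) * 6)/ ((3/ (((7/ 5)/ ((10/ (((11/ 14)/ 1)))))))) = 297/ 190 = 1.56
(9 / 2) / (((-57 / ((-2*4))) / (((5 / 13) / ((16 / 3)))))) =45 / 988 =0.05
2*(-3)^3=-54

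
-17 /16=-1.06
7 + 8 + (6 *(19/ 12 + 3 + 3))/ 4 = 26.38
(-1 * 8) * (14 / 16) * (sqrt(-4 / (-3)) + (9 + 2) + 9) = -140- 14 * sqrt(3) / 3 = -148.08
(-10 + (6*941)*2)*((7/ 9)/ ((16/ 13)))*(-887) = -455324597/ 72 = -6323952.74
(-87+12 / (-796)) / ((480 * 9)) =-481 / 23880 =-0.02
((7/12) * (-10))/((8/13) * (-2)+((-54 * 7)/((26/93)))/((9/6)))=455/70404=0.01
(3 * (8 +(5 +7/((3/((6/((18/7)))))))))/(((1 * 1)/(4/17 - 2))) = -1660/17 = -97.65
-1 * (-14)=14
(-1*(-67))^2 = 4489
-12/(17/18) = -216/17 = -12.71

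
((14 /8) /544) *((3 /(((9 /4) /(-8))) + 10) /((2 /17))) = -7 /384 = -0.02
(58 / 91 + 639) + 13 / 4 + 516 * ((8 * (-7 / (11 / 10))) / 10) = -7944023 / 4004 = -1984.02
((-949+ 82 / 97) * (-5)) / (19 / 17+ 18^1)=1563507 / 6305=247.98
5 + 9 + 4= 18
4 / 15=0.27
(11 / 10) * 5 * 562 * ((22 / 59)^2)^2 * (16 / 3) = 11585364736 / 36352083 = 318.70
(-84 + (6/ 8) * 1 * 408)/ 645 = 0.34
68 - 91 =-23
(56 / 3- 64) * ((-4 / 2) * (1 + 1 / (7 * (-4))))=612 / 7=87.43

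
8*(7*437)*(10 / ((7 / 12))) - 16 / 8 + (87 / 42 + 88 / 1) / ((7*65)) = 205563917 / 490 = 419518.20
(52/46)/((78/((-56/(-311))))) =56/21459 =0.00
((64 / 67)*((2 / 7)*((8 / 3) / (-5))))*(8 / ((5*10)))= -4096 / 175875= -0.02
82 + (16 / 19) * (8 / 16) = 82.42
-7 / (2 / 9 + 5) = -63 / 47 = -1.34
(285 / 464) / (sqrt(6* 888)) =95* sqrt(37) / 68672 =0.01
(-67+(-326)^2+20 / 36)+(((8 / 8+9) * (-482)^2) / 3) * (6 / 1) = 42774206 / 9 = 4752689.56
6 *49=294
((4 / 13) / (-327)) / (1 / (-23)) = 92 / 4251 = 0.02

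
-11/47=-0.23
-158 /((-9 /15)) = 790 /3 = 263.33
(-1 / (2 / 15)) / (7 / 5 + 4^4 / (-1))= 75 / 2546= 0.03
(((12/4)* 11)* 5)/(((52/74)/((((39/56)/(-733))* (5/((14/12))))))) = -274725/287336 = -0.96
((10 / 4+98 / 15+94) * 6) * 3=9273 / 5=1854.60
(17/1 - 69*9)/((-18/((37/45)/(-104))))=-5587/21060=-0.27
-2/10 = -0.20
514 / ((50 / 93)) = 23901 / 25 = 956.04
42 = 42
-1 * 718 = -718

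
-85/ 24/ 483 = -85/ 11592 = -0.01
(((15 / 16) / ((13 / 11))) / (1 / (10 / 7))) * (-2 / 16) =-825 / 5824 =-0.14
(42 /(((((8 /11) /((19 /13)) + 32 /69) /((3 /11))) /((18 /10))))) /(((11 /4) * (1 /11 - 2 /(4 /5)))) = -1486674 /459245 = -3.24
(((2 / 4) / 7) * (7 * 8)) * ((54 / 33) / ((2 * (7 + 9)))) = 9 / 44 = 0.20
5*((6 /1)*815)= 24450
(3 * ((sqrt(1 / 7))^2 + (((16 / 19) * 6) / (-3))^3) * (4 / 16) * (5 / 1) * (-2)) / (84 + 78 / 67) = 74543195 / 182641452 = 0.41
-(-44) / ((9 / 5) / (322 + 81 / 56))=996215 / 126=7906.47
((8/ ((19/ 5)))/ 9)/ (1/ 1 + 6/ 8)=160/ 1197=0.13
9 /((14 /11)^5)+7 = 5214227 /537824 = 9.70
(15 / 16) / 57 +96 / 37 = 29369 / 11248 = 2.61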